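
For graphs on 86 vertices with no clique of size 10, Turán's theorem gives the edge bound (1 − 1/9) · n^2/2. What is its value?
Turán density bound = (8/9) · 86^2/2 = 29584/9 ≈ 3287.1111

Turán's theorem: ex(n, K_{r+1}) is achieved by the complete r-partite Turán graph T(n, r) with parts as balanced as possible, and is at most (1 − 1/r) · n^2/2. For r = 9, n = 86: the density bound is (8/9) · 7396/2 = 29584/9 ≈ 3287.1111. The integer-valued extremum is e(T(86, 9)) = 3286, which is strictly less than the density bound 29584/9 since 9 ∤ 86 (the parts of T(86, 9) cannot all be equal).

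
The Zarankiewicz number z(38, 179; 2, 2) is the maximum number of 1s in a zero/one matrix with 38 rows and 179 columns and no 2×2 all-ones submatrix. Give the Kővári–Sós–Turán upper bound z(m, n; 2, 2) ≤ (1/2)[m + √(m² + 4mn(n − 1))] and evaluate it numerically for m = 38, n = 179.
z(38, 179; 2, 2) ≤ (1/2)[38 + √(38² + 4·38·179·178)] = (1/2)[38 + √4844468] = 1119.5076

Kővári–Sós–Turán: let r_1, ..., r_38 be the row sums and z = Σ r_i the total number of 1s. Each pair of columns can share at most one row with both entries 1 (else a 2×2 all-ones block appears), so Σ_i C(r_i, 2) ≤ C(179, 2) = 15931. By convexity Σ_i C(r_i, 2) ≥ 38·C(z/38, 2) = z(z − 38)/(2·38), giving z² − 38z − 38·179·178 ≤ 0 and hence z ≤ (1/2)[38 + √(1444 + 4·1210756)] = (1/2)[38 + √4844468] ≈ (1/2)(38 + 2201.0152) = 1119.5076.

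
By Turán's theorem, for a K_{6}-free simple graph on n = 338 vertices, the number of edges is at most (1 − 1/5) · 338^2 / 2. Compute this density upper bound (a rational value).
Turán density bound = (4/5) · 338^2/2 = 228488/5 ≈ 45697.6

Turán's theorem: ex(n, K_{r+1}) is achieved by the complete r-partite Turán graph T(n, r) with parts as balanced as possible, and is at most (1 − 1/r) · n^2/2. For r = 5, n = 338: the density bound is (4/5) · 114244/2 = 228488/5 ≈ 45697.6. The integer-valued extremum is e(T(338, 5)) = 45697, which is strictly less than the density bound 228488/5 since 5 ∤ 338 (the parts of T(338, 5) cannot all be equal).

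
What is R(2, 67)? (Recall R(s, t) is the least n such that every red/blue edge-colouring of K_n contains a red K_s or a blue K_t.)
R(2, 67) = 67

R(2, k) = k for all k ≥ 2: in a 2-colouring of K_k, either some edge is red (a red K_2) or all edges are blue (a blue K_k). And K_{66} coloured all-blue has no blue K_67, so R(2, 67) > 66. Hence R(2, 67) = 67.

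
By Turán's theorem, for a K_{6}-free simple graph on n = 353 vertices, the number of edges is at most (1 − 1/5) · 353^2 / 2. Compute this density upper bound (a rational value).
Turán density bound = (4/5) · 353^2/2 = 249218/5 ≈ 49843.6

Turán's theorem: ex(n, K_{r+1}) is achieved by the complete r-partite Turán graph T(n, r) with parts as balanced as possible, and is at most (1 − 1/r) · n^2/2. For r = 5, n = 353: the density bound is (4/5) · 124609/2 = 249218/5 ≈ 49843.6. The integer-valued extremum is e(T(353, 5)) = 49843, which is strictly less than the density bound 249218/5 since 5 ∤ 353 (the parts of T(353, 5) cannot all be equal).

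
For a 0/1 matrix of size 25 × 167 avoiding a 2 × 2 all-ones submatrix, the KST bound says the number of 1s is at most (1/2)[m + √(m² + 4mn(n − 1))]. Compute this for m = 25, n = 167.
z(25, 167; 2, 2) ≤ (1/2)[25 + √(25² + 4·25·167·166)] = (1/2)[25 + √2772825] = 845.0901

Kővári–Sós–Turán: let r_1, ..., r_25 be the row sums and z = Σ r_i the total number of 1s. Each pair of columns can share at most one row with both entries 1 (else a 2×2 all-ones block appears), so Σ_i C(r_i, 2) ≤ C(167, 2) = 13861. By convexity Σ_i C(r_i, 2) ≥ 25·C(z/25, 2) = z(z − 25)/(2·25), giving z² − 25z − 25·167·166 ≤ 0 and hence z ≤ (1/2)[25 + √(625 + 4·693050)] = (1/2)[25 + √2772825] ≈ (1/2)(25 + 1665.1802) = 845.0901.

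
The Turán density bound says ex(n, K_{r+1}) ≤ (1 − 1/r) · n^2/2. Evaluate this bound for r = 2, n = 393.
Turán density bound = (1/2) · 393^2/2 = 154449/4 ≈ 38612.25

Turán's theorem: ex(n, K_{r+1}) is achieved by the complete r-partite Turán graph T(n, r) with parts as balanced as possible, and is at most (1 − 1/r) · n^2/2. For r = 2, n = 393: the density bound is (1/2) · 154449/2 = 154449/4 ≈ 38612.25. The integer-valued extremum is e(T(393, 2)) = 38612, which is strictly less than the density bound 154449/4 since 2 ∤ 393 (the parts of T(393, 2) cannot all be equal).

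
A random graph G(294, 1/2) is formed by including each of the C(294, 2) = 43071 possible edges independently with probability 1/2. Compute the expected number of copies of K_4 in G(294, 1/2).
E[# K_4] = C(294, 4) · (1/2)^C(4, 2) = 304985751 / 2^6 = 4765402.359375

For each 4-subset S of vertices (there are C(294, 4) = 304985751 such S), let X_S = 1 if S induces a K_4 (all C(4, 2) = 6 edges present). Then P(X_S = 1) = (1/2)^6 = 1/64. By linearity of expectation, E[# K_4] = C(294, 4) · (1/2)^6 = 304985751 / 64 = 4765402.359375.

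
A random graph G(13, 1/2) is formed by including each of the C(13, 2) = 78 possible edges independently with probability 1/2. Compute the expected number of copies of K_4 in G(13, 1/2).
E[# K_4] = C(13, 4) · (1/2)^C(4, 2) = 715 / 2^6 = 11.171875

For each 4-subset S of vertices (there are C(13, 4) = 715 such S), let X_S = 1 if S induces a K_4 (all C(4, 2) = 6 edges present). Then P(X_S = 1) = (1/2)^6 = 1/64. By linearity of expectation, E[# K_4] = C(13, 4) · (1/2)^6 = 715 / 64 = 11.171875.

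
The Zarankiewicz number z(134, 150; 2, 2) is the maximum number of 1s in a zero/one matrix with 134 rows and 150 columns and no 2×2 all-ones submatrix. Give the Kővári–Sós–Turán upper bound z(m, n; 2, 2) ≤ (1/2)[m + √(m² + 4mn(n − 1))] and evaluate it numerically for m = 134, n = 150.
z(134, 150; 2, 2) ≤ (1/2)[134 + √(134² + 4·134·150·149)] = (1/2)[134 + √11997556] = 1798.8744

Kővári–Sós–Turán: let r_1, ..., r_134 be the row sums and z = Σ r_i the total number of 1s. Each pair of columns can share at most one row with both entries 1 (else a 2×2 all-ones block appears), so Σ_i C(r_i, 2) ≤ C(150, 2) = 11175. By convexity Σ_i C(r_i, 2) ≥ 134·C(z/134, 2) = z(z − 134)/(2·134), giving z² − 134z − 134·150·149 ≤ 0 and hence z ≤ (1/2)[134 + √(17956 + 4·2994900)] = (1/2)[134 + √11997556] ≈ (1/2)(134 + 3463.7488) = 1798.8744.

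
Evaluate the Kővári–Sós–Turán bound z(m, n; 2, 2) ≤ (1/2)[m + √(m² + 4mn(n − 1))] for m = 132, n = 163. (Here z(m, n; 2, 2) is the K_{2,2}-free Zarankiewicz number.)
z(132, 163; 2, 2) ≤ (1/2)[132 + √(132² + 4·132·163·162)] = (1/2)[132 + √13959792] = 1934.1403

Kővári–Sós–Turán: let r_1, ..., r_132 be the row sums and z = Σ r_i the total number of 1s. Each pair of columns can share at most one row with both entries 1 (else a 2×2 all-ones block appears), so Σ_i C(r_i, 2) ≤ C(163, 2) = 13203. By convexity Σ_i C(r_i, 2) ≥ 132·C(z/132, 2) = z(z − 132)/(2·132), giving z² − 132z − 132·163·162 ≤ 0 and hence z ≤ (1/2)[132 + √(17424 + 4·3485592)] = (1/2)[132 + √13959792] ≈ (1/2)(132 + 3736.2805) = 1934.1403.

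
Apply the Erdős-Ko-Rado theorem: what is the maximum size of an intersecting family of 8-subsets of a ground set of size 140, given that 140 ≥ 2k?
max |F| = C(139, 7) = 170613359082

Erdős-Ko-Rado (1961): when n ≥ 2k, max |F| = C(n−1, k−1). The bound is attained by the star {A : i ∈ A} for any fixed i ∈ [n]. Here C(140−1, 8−1) = C(139, 7) = 170613359082.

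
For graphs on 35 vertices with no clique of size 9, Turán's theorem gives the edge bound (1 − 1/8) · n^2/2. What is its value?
Turán density bound = (7/8) · 35^2/2 = 8575/16 ≈ 535.9375

Turán's theorem: ex(n, K_{r+1}) is achieved by the complete r-partite Turán graph T(n, r) with parts as balanced as possible, and is at most (1 − 1/r) · n^2/2. For r = 8, n = 35: the density bound is (7/8) · 1225/2 = 8575/16 ≈ 535.9375. The integer-valued extremum is e(T(35, 8)) = 535, which is strictly less than the density bound 8575/16 since 8 ∤ 35 (the parts of T(35, 8) cannot all be equal).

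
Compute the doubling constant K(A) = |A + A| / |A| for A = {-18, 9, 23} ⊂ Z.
K = |A + A| / |A| = 6/3 = 2

Enumerate A + A = {a + b : a, b ∈ A}. With |A| = 3, there are |A|^2 = 9 ordered sum pairs; collecting distinct values, A + A = {-36, -9, 5, 18, 32, 46}, so |A + A| = 6. Thus K = 6/3 = 2. For comparison, the minimum possible |A + A| over all 3-element sets is 2·3 − 1 = 5 (so min K = 5/3), attained only by arithmetic progressions.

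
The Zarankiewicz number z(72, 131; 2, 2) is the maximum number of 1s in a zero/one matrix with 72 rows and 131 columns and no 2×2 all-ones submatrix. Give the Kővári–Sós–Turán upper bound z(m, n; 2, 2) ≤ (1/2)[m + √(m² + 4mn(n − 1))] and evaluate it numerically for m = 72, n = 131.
z(72, 131; 2, 2) ≤ (1/2)[72 + √(72² + 4·72·131·130)] = (1/2)[72 + √4909824] = 1143.9061

Kővári–Sós–Turán: let r_1, ..., r_72 be the row sums and z = Σ r_i the total number of 1s. Each pair of columns can share at most one row with both entries 1 (else a 2×2 all-ones block appears), so Σ_i C(r_i, 2) ≤ C(131, 2) = 8515. By convexity Σ_i C(r_i, 2) ≥ 72·C(z/72, 2) = z(z − 72)/(2·72), giving z² − 72z − 72·131·130 ≤ 0 and hence z ≤ (1/2)[72 + √(5184 + 4·1226160)] = (1/2)[72 + √4909824] ≈ (1/2)(72 + 2215.8123) = 1143.9061.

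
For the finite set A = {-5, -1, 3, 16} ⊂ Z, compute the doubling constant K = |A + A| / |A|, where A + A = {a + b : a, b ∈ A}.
K = |A + A| / |A| = 9/4

Enumerate A + A = {a + b : a, b ∈ A}. With |A| = 4, there are |A|^2 = 16 ordered sum pairs; collecting distinct values, A + A = {-10, -6, -2, 2, 6, 11, 15, 19, 32}, so |A + A| = 9. Thus K = 9/4. For comparison, the minimum possible |A + A| over all 4-element sets is 2·4 − 1 = 7 (so min K = 7/4), attained only by arithmetic progressions.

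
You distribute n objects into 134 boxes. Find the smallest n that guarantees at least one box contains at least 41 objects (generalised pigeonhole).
n = (41 − 1)·134 + 1 = 5361

By the generalised pigeonhole principle, to guarantee some box contains ≥ r objects we need more than (r − 1) · k objects total. Threshold: n = (r − 1) · k + 1. With r = 41 and k = 134: n = 40 · 134 + 1 = 5360 + 1 = 5361. For n = 5360 = 40 · 134, we can put exactly 40 objects in every box, avoiding 41 in any single one — so 5361 is tight.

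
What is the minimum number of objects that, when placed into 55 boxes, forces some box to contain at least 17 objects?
n = (17 − 1)·55 + 1 = 881

By the generalised pigeonhole principle, to guarantee some box contains ≥ r objects we need more than (r − 1) · k objects total. Threshold: n = (r − 1) · k + 1. With r = 17 and k = 55: n = 16 · 55 + 1 = 880 + 1 = 881. For n = 880 = 16 · 55, we can put exactly 16 objects in every box, avoiding 17 in any single one — so 881 is tight.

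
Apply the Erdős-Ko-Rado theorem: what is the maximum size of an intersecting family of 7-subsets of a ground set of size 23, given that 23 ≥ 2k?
max |F| = C(22, 6) = 74613

Erdős-Ko-Rado (1961): when n ≥ 2k, max |F| = C(n−1, k−1). The bound is attained by the star {A : i ∈ A} for any fixed i ∈ [n]. Here C(23−1, 7−1) = C(22, 6) = 74613.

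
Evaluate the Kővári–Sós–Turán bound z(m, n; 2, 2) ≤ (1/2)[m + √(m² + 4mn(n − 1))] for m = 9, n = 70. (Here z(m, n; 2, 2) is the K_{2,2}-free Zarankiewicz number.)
z(9, 70; 2, 2) ≤ (1/2)[9 + √(9² + 4·9·70·69)] = (1/2)[9 + √173961] = 213.0432

Kővári–Sós–Turán: let r_1, ..., r_9 be the row sums and z = Σ r_i the total number of 1s. Each pair of columns can share at most one row with both entries 1 (else a 2×2 all-ones block appears), so Σ_i C(r_i, 2) ≤ C(70, 2) = 2415. By convexity Σ_i C(r_i, 2) ≥ 9·C(z/9, 2) = z(z − 9)/(2·9), giving z² − 9z − 9·70·69 ≤ 0 and hence z ≤ (1/2)[9 + √(81 + 4·43470)] = (1/2)[9 + √173961] ≈ (1/2)(9 + 417.0863) = 213.0432.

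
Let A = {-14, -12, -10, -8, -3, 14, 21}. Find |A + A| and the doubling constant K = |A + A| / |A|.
K = |A + A| / |A| = 24/7

Enumerate A + A = {a + b : a, b ∈ A}. With |A| = 7, there are |A|^2 = 49 ordered sum pairs; collecting distinct values, A + A = {-28, -26, -24, -22, -20, -18, -17, -16, -15, -13, -11, -6, 0, 2, 4, 6, 7, 9, 11, 13, 18, 28, 35, 42}, so |A + A| = 24. Thus K = 24/7. For comparison, the minimum possible |A + A| over all 7-element sets is 2·7 − 1 = 13 (so min K = 13/7), attained only by arithmetic progressions.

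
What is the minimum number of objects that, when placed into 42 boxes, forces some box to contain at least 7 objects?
n = (7 − 1)·42 + 1 = 253

By the generalised pigeonhole principle, to guarantee some box contains ≥ r objects we need more than (r − 1) · k objects total. Threshold: n = (r − 1) · k + 1. With r = 7 and k = 42: n = 6 · 42 + 1 = 252 + 1 = 253. For n = 252 = 6 · 42, we can put exactly 6 objects in every box, avoiding 7 in any single one — so 253 is tight.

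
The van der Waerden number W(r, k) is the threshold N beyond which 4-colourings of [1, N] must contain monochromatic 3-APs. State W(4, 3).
W(4, 3) = 76

W(4, 3) = 76. The lower bound W(4, 3) > 75 comes from an explicit good 4-colouring of [1, 75]; the upper bound W(4, 3) ≤ 76 was verified by exhaustive search over 4-colourings of [1, 76].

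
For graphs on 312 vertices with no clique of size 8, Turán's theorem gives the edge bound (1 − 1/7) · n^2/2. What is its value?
Turán density bound = (6/7) · 312^2/2 = 292032/7 ≈ 41718.8571

Turán's theorem: ex(n, K_{r+1}) is achieved by the complete r-partite Turán graph T(n, r) with parts as balanced as possible, and is at most (1 − 1/r) · n^2/2. For r = 7, n = 312: the density bound is (6/7) · 97344/2 = 292032/7 ≈ 41718.8571. The integer-valued extremum is e(T(312, 7)) = 41718, which is strictly less than the density bound 292032/7 since 7 ∤ 312 (the parts of T(312, 7) cannot all be equal).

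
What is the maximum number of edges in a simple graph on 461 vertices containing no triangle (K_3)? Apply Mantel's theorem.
ex(461, K_3) = ⌊461^2/4⌋ = 53130

Mantel (1907): a triangle-free graph on n vertices has at most ⌊n^2/4⌋ edges, with equality for the complete bipartite graph K_{⌊n/2⌋, ⌈n/2⌉}. For n = 461: ⌊461^2/4⌋ = ⌊212521/4⌋ = 53130. The extremal graph is K_{230, 231}, which has 230·231 = 53130 edges.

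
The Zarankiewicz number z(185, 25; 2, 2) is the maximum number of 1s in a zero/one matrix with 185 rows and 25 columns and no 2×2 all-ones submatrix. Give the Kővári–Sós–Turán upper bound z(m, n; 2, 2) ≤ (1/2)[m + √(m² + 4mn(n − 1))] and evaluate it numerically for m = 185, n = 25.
z(185, 25; 2, 2) ≤ (1/2)[185 + √(185² + 4·185·25·24)] = (1/2)[185 + √478225] = 438.2691

Kővári–Sós–Turán: let r_1, ..., r_185 be the row sums and z = Σ r_i the total number of 1s. Each pair of columns can share at most one row with both entries 1 (else a 2×2 all-ones block appears), so Σ_i C(r_i, 2) ≤ C(25, 2) = 300. By convexity Σ_i C(r_i, 2) ≥ 185·C(z/185, 2) = z(z − 185)/(2·185), giving z² − 185z − 185·25·24 ≤ 0 and hence z ≤ (1/2)[185 + √(34225 + 4·111000)] = (1/2)[185 + √478225] ≈ (1/2)(185 + 691.5381) = 438.2691.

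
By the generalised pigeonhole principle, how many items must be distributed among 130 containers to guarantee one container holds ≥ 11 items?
n = (11 − 1)·130 + 1 = 1301

By the generalised pigeonhole principle, to guarantee some box contains ≥ r objects we need more than (r − 1) · k objects total. Threshold: n = (r − 1) · k + 1. With r = 11 and k = 130: n = 10 · 130 + 1 = 1300 + 1 = 1301. For n = 1300 = 10 · 130, we can put exactly 10 objects in every box, avoiding 11 in any single one — so 1301 is tight.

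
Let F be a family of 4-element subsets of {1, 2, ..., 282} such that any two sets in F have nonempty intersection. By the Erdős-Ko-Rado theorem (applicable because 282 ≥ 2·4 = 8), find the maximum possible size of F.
max |F| = C(281, 3) = 3658620

Erdős-Ko-Rado (1961): when n ≥ 2k, max |F| = C(n−1, k−1). The bound is attained by the star {A : i ∈ A} for any fixed i ∈ [n]. Here C(282−1, 4−1) = C(281, 3) = 3658620.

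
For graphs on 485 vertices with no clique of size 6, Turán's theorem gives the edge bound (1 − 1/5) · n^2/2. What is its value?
Turán density bound = (4/5) · 485^2/2 = 94090

Turán's theorem: ex(n, K_{r+1}) is achieved by the complete r-partite Turán graph T(n, r) with parts as balanced as possible, and is at most (1 − 1/r) · n^2/2. For r = 5, n = 485: the density bound is (4/5) · 235225/2 = 94090. Since 5 ∣ 485, the Turán graph T(485, 5) has parts of equal size 97, and its edge count e(T(485, 5)) = 94090 attains the density bound exactly.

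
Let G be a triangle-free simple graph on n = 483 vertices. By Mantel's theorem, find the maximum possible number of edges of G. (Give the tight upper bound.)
ex(483, K_3) = ⌊483^2/4⌋ = 58322

Mantel (1907): a triangle-free graph on n vertices has at most ⌊n^2/4⌋ edges, with equality for the complete bipartite graph K_{⌊n/2⌋, ⌈n/2⌉}. For n = 483: ⌊483^2/4⌋ = ⌊233289/4⌋ = 58322. The extremal graph is K_{241, 242}, which has 241·242 = 58322 edges.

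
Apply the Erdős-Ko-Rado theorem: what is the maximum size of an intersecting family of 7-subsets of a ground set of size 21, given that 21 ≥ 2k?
max |F| = C(20, 6) = 38760

The Erdős-Ko-Rado theorem states: for n ≥ 2k, an intersecting family of k-subsets of an n-element set has size at most C(n − 1, k − 1), with equality for 'star' families {A ⊆ [n] : |A| = k, i ∈ A} (fix an element i). For n = 21, k = 7: C(20, 6) = 38760.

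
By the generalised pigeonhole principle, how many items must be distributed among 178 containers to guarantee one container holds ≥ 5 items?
n = (5 − 1)·178 + 1 = 713

By the generalised pigeonhole principle, to guarantee some box contains ≥ r objects we need more than (r − 1) · k objects total. Threshold: n = (r − 1) · k + 1. With r = 5 and k = 178: n = 4 · 178 + 1 = 712 + 1 = 713. For n = 712 = 4 · 178, we can put exactly 4 objects in every box, avoiding 5 in any single one — so 713 is tight.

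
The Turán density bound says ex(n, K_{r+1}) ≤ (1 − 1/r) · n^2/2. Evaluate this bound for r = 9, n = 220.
Turán density bound = (8/9) · 220^2/2 = 193600/9 ≈ 21511.1111

Turán's theorem: ex(n, K_{r+1}) is achieved by the complete r-partite Turán graph T(n, r) with parts as balanced as possible, and is at most (1 − 1/r) · n^2/2. For r = 9, n = 220: the density bound is (8/9) · 48400/2 = 193600/9 ≈ 21511.1111. The integer-valued extremum is e(T(220, 9)) = 21510, which is strictly less than the density bound 193600/9 since 9 ∤ 220 (the parts of T(220, 9) cannot all be equal).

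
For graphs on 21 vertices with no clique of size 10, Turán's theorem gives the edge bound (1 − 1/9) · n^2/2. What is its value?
Turán density bound = (8/9) · 21^2/2 = 196

Turán's theorem: ex(n, K_{r+1}) is achieved by the complete r-partite Turán graph T(n, r) with parts as balanced as possible, and is at most (1 − 1/r) · n^2/2. For r = 9, n = 21: the density bound is (8/9) · 441/2 = 196. The integer-valued extremum is e(T(21, 9)) = 195, which is strictly less than the density bound 196 since 9 ∤ 21 (the parts of T(21, 9) cannot all be equal).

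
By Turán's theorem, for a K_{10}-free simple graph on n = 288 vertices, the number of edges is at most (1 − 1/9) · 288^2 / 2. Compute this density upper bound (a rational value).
Turán density bound = (8/9) · 288^2/2 = 36864

Turán's theorem: ex(n, K_{r+1}) is achieved by the complete r-partite Turán graph T(n, r) with parts as balanced as possible, and is at most (1 − 1/r) · n^2/2. For r = 9, n = 288: the density bound is (8/9) · 82944/2 = 36864. Since 9 ∣ 288, the Turán graph T(288, 9) has parts of equal size 32, and its edge count e(T(288, 9)) = 36864 attains the density bound exactly.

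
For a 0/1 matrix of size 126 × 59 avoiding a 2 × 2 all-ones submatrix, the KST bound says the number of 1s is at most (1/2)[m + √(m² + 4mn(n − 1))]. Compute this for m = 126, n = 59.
z(126, 59; 2, 2) ≤ (1/2)[126 + √(126² + 4·126·59·58)] = (1/2)[126 + √1740564] = 722.6522

Kővári–Sós–Turán: let r_1, ..., r_126 be the row sums and z = Σ r_i the total number of 1s. Each pair of columns can share at most one row with both entries 1 (else a 2×2 all-ones block appears), so Σ_i C(r_i, 2) ≤ C(59, 2) = 1711. By convexity Σ_i C(r_i, 2) ≥ 126·C(z/126, 2) = z(z − 126)/(2·126), giving z² − 126z − 126·59·58 ≤ 0 and hence z ≤ (1/2)[126 + √(15876 + 4·431172)] = (1/2)[126 + √1740564] ≈ (1/2)(126 + 1319.3044) = 722.6522.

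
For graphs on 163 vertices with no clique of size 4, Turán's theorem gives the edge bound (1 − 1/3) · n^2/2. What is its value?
Turán density bound = (2/3) · 163^2/2 = 26569/3 ≈ 8856.3333

Turán's theorem: ex(n, K_{r+1}) is achieved by the complete r-partite Turán graph T(n, r) with parts as balanced as possible, and is at most (1 − 1/r) · n^2/2. For r = 3, n = 163: the density bound is (2/3) · 26569/2 = 26569/3 ≈ 8856.3333. The integer-valued extremum is e(T(163, 3)) = 8856, which is strictly less than the density bound 26569/3 since 3 ∤ 163 (the parts of T(163, 3) cannot all be equal).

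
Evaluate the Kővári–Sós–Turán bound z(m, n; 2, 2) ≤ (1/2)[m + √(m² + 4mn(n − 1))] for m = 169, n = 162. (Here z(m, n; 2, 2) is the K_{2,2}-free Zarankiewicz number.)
z(169, 162; 2, 2) ≤ (1/2)[169 + √(169² + 4·169·162·161)] = (1/2)[169 + √17659993] = 2185.6897

Kővári–Sós–Turán: let r_1, ..., r_169 be the row sums and z = Σ r_i the total number of 1s. Each pair of columns can share at most one row with both entries 1 (else a 2×2 all-ones block appears), so Σ_i C(r_i, 2) ≤ C(162, 2) = 13041. By convexity Σ_i C(r_i, 2) ≥ 169·C(z/169, 2) = z(z − 169)/(2·169), giving z² − 169z − 169·162·161 ≤ 0 and hence z ≤ (1/2)[169 + √(28561 + 4·4407858)] = (1/2)[169 + √17659993] ≈ (1/2)(169 + 4202.3794) = 2185.6897.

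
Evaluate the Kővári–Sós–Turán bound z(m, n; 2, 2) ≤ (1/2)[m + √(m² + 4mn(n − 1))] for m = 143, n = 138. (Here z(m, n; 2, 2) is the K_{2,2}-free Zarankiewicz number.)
z(143, 138; 2, 2) ≤ (1/2)[143 + √(143² + 4·143·138·137)] = (1/2)[143 + √10834681] = 1717.3038

Kővári–Sós–Turán: let r_1, ..., r_143 be the row sums and z = Σ r_i the total number of 1s. Each pair of columns can share at most one row with both entries 1 (else a 2×2 all-ones block appears), so Σ_i C(r_i, 2) ≤ C(138, 2) = 9453. By convexity Σ_i C(r_i, 2) ≥ 143·C(z/143, 2) = z(z − 143)/(2·143), giving z² − 143z − 143·138·137 ≤ 0 and hence z ≤ (1/2)[143 + √(20449 + 4·2703558)] = (1/2)[143 + √10834681] ≈ (1/2)(143 + 3291.6077) = 1717.3038.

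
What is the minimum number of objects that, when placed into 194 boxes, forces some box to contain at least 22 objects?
n = (22 − 1)·194 + 1 = 4075

By the generalised pigeonhole principle, to guarantee some box contains ≥ r objects we need more than (r − 1) · k objects total. Threshold: n = (r − 1) · k + 1. With r = 22 and k = 194: n = 21 · 194 + 1 = 4074 + 1 = 4075. For n = 4074 = 21 · 194, we can put exactly 21 objects in every box, avoiding 22 in any single one — so 4075 is tight.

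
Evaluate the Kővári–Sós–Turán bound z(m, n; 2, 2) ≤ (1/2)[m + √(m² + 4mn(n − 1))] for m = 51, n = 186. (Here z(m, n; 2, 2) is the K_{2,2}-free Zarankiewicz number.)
z(51, 186; 2, 2) ≤ (1/2)[51 + √(51² + 4·51·186·185)] = (1/2)[51 + √7022241] = 1350.4756

Kővári–Sós–Turán: let r_1, ..., r_51 be the row sums and z = Σ r_i the total number of 1s. Each pair of columns can share at most one row with both entries 1 (else a 2×2 all-ones block appears), so Σ_i C(r_i, 2) ≤ C(186, 2) = 17205. By convexity Σ_i C(r_i, 2) ≥ 51·C(z/51, 2) = z(z − 51)/(2·51), giving z² − 51z − 51·186·185 ≤ 0 and hence z ≤ (1/2)[51 + √(2601 + 4·1754910)] = (1/2)[51 + √7022241] ≈ (1/2)(51 + 2649.9511) = 1350.4756.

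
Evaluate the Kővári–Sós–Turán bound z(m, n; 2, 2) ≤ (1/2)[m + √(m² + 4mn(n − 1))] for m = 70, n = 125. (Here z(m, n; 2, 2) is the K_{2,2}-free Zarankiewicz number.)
z(70, 125; 2, 2) ≤ (1/2)[70 + √(70² + 4·70·125·124)] = (1/2)[70 + √4344900] = 1077.2212

Kővári–Sós–Turán: let r_1, ..., r_70 be the row sums and z = Σ r_i the total number of 1s. Each pair of columns can share at most one row with both entries 1 (else a 2×2 all-ones block appears), so Σ_i C(r_i, 2) ≤ C(125, 2) = 7750. By convexity Σ_i C(r_i, 2) ≥ 70·C(z/70, 2) = z(z − 70)/(2·70), giving z² − 70z − 70·125·124 ≤ 0 and hence z ≤ (1/2)[70 + √(4900 + 4·1085000)] = (1/2)[70 + √4344900] ≈ (1/2)(70 + 2084.4424) = 1077.2212.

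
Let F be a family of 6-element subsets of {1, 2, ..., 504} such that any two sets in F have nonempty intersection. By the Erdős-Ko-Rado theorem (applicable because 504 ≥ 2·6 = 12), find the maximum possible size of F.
max |F| = C(503, 5) = 263026031225

The Erdős-Ko-Rado theorem states: for n ≥ 2k, an intersecting family of k-subsets of an n-element set has size at most C(n − 1, k − 1), with equality for 'star' families {A ⊆ [n] : |A| = k, i ∈ A} (fix an element i). For n = 504, k = 6: C(503, 5) = 263026031225.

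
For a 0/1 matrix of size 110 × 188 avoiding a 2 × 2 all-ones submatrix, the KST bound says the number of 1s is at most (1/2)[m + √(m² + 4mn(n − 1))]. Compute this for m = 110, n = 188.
z(110, 188; 2, 2) ≤ (1/2)[110 + √(110² + 4·110·188·187)] = (1/2)[110 + √15480740] = 2022.2786

Kővári–Sós–Turán: let r_1, ..., r_110 be the row sums and z = Σ r_i the total number of 1s. Each pair of columns can share at most one row with both entries 1 (else a 2×2 all-ones block appears), so Σ_i C(r_i, 2) ≤ C(188, 2) = 17578. By convexity Σ_i C(r_i, 2) ≥ 110·C(z/110, 2) = z(z − 110)/(2·110), giving z² − 110z − 110·188·187 ≤ 0 and hence z ≤ (1/2)[110 + √(12100 + 4·3867160)] = (1/2)[110 + √15480740] ≈ (1/2)(110 + 3934.5572) = 2022.2786.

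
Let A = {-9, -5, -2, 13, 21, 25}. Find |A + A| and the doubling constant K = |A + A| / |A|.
K = |A + A| / |A| = 20/6 = 10/3

Enumerate A + A = {a + b : a, b ∈ A}. With |A| = 6, there are |A|^2 = 36 ordered sum pairs; collecting distinct values, A + A = {-18, -14, -11, -10, -7, -4, 4, 8, 11, 12, 16, 19, 20, 23, 26, 34, 38, 42, 46, 50}, so |A + A| = 20. Thus K = 20/6 = 10/3. For comparison, the minimum possible |A + A| over all 6-element sets is 2·6 − 1 = 11 (so min K = 11/6), attained only by arithmetic progressions.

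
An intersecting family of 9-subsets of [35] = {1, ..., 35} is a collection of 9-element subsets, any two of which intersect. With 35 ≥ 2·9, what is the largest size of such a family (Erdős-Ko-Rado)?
max |F| = C(34, 8) = 18156204

Erdős-Ko-Rado (1961): when n ≥ 2k, max |F| = C(n−1, k−1). The bound is attained by the star {A : i ∈ A} for any fixed i ∈ [n]. Here C(35−1, 9−1) = C(34, 8) = 18156204.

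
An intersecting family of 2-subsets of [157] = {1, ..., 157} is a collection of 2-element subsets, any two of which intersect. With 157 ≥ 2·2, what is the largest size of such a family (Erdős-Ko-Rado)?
max |F| = C(156, 1) = 156

Erdős-Ko-Rado (1961): when n ≥ 2k, max |F| = C(n−1, k−1). The bound is attained by the star {A : i ∈ A} for any fixed i ∈ [n]. Here C(157−1, 2−1) = C(156, 1) = 156.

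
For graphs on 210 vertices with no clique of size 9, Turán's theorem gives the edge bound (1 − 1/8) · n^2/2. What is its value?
Turán density bound = (7/8) · 210^2/2 = 77175/4 ≈ 19293.75

Turán's theorem: ex(n, K_{r+1}) is achieved by the complete r-partite Turán graph T(n, r) with parts as balanced as possible, and is at most (1 − 1/r) · n^2/2. For r = 8, n = 210: the density bound is (7/8) · 44100/2 = 77175/4 ≈ 19293.75. The integer-valued extremum is e(T(210, 8)) = 19293, which is strictly less than the density bound 77175/4 since 8 ∤ 210 (the parts of T(210, 8) cannot all be equal).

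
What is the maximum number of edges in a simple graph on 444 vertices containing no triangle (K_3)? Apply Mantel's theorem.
ex(444, K_3) = ⌊444^2/4⌋ = 49284

Mantel (1907): a triangle-free graph on n vertices has at most ⌊n^2/4⌋ edges, with equality for the complete bipartite graph K_{⌊n/2⌋, ⌈n/2⌉}. For n = 444: ⌊444^2/4⌋ = ⌊197136/4⌋ = 49284. The extremal graph is K_{222, 222}, which has 222·222 = 49284 edges.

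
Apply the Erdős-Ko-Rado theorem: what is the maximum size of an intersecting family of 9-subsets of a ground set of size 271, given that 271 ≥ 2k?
max |F| = C(270, 8) = 630853856117595

Erdős-Ko-Rado (1961): when n ≥ 2k, max |F| = C(n−1, k−1). The bound is attained by the star {A : i ∈ A} for any fixed i ∈ [n]. Here C(271−1, 9−1) = C(270, 8) = 630853856117595.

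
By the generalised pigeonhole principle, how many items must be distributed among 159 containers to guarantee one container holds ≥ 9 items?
n = (9 − 1)·159 + 1 = 1273

By the generalised pigeonhole principle, to guarantee some box contains ≥ r objects we need more than (r − 1) · k objects total. Threshold: n = (r − 1) · k + 1. With r = 9 and k = 159: n = 8 · 159 + 1 = 1272 + 1 = 1273. For n = 1272 = 8 · 159, we can put exactly 8 objects in every box, avoiding 9 in any single one — so 1273 is tight.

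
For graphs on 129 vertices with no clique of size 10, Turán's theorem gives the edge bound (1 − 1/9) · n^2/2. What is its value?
Turán density bound = (8/9) · 129^2/2 = 7396

Turán's theorem: ex(n, K_{r+1}) is achieved by the complete r-partite Turán graph T(n, r) with parts as balanced as possible, and is at most (1 − 1/r) · n^2/2. For r = 9, n = 129: the density bound is (8/9) · 16641/2 = 7396. The integer-valued extremum is e(T(129, 9)) = 7395, which is strictly less than the density bound 7396 since 9 ∤ 129 (the parts of T(129, 9) cannot all be equal).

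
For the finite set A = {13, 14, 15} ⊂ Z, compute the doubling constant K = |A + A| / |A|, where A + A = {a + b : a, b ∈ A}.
K = |A + A| / |A| = 5/3

Enumerate A + A = {a + b : a, b ∈ A}. With |A| = 3, there are |A|^2 = 9 ordered sum pairs; collecting distinct values, A + A = {26, 27, 28, 29, 30}, so |A + A| = 5. Thus K = 5/3. Here |A + A| = 2|A| − 1 = 5, the minimum possible — so K = 5/3 is minimal, which holds iff A is an arithmetic progression.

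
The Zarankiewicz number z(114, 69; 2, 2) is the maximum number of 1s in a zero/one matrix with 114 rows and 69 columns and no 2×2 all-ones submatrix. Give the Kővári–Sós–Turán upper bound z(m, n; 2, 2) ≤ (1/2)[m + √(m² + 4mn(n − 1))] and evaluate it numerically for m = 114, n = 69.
z(114, 69; 2, 2) ≤ (1/2)[114 + √(114² + 4·114·69·68)] = (1/2)[114 + √2152548] = 790.5782

Kővári–Sós–Turán: let r_1, ..., r_114 be the row sums and z = Σ r_i the total number of 1s. Each pair of columns can share at most one row with both entries 1 (else a 2×2 all-ones block appears), so Σ_i C(r_i, 2) ≤ C(69, 2) = 2346. By convexity Σ_i C(r_i, 2) ≥ 114·C(z/114, 2) = z(z − 114)/(2·114), giving z² − 114z − 114·69·68 ≤ 0 and hence z ≤ (1/2)[114 + √(12996 + 4·534888)] = (1/2)[114 + √2152548] ≈ (1/2)(114 + 1467.1564) = 790.5782.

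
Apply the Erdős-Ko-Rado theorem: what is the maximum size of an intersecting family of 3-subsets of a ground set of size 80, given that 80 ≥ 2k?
max |F| = C(79, 2) = 3081

Erdős-Ko-Rado (1961): when n ≥ 2k, max |F| = C(n−1, k−1). The bound is attained by the star {A : i ∈ A} for any fixed i ∈ [n]. Here C(80−1, 3−1) = C(79, 2) = 3081.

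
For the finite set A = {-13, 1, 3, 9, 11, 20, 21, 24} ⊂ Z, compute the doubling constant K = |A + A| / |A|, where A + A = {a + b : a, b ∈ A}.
K = |A + A| / |A| = 34/8 = 17/4

Enumerate A + A = {a + b : a, b ∈ A}. With |A| = 8, there are |A|^2 = 64 ordered sum pairs; collecting distinct values, A + A = {-26, -12, -10, -4, -2, 2, 4, 6, 7, 8, 10, 11, 12, 14, 18, 20, 21, 22, 23, 24, 25, 27, 29, 30, 31, 32, 33, 35, 40, 41, 42, 44, 45, 48}, so |A + A| = 34. Thus K = 34/8 = 17/4. For comparison, the minimum possible |A + A| over all 8-element sets is 2·8 − 1 = 15 (so min K = 15/8), attained only by arithmetic progressions.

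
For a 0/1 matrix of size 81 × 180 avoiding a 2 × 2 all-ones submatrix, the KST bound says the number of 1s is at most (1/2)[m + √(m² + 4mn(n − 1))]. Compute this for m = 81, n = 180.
z(81, 180; 2, 2) ≤ (1/2)[81 + √(81² + 4·81·180·179)] = (1/2)[81 + √10445841] = 1656.5013

Kővári–Sós–Turán: let r_1, ..., r_81 be the row sums and z = Σ r_i the total number of 1s. Each pair of columns can share at most one row with both entries 1 (else a 2×2 all-ones block appears), so Σ_i C(r_i, 2) ≤ C(180, 2) = 16110. By convexity Σ_i C(r_i, 2) ≥ 81·C(z/81, 2) = z(z − 81)/(2·81), giving z² − 81z − 81·180·179 ≤ 0 and hence z ≤ (1/2)[81 + √(6561 + 4·2609820)] = (1/2)[81 + √10445841] ≈ (1/2)(81 + 3232.0026) = 1656.5013.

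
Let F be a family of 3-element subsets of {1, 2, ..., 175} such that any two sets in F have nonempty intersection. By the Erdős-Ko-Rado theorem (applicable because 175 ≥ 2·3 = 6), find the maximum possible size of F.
max |F| = C(174, 2) = 15051

Erdős-Ko-Rado (1961): when n ≥ 2k, max |F| = C(n−1, k−1). The bound is attained by the star {A : i ∈ A} for any fixed i ∈ [n]. Here C(175−1, 3−1) = C(174, 2) = 15051.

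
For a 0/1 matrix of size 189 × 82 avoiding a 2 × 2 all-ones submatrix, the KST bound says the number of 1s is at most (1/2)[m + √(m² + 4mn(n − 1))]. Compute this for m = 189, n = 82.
z(189, 82; 2, 2) ≤ (1/2)[189 + √(189² + 4·189·82·81)] = (1/2)[189 + √5057073] = 1218.8968

Kővári–Sós–Turán: let r_1, ..., r_189 be the row sums and z = Σ r_i the total number of 1s. Each pair of columns can share at most one row with both entries 1 (else a 2×2 all-ones block appears), so Σ_i C(r_i, 2) ≤ C(82, 2) = 3321. By convexity Σ_i C(r_i, 2) ≥ 189·C(z/189, 2) = z(z − 189)/(2·189), giving z² − 189z − 189·82·81 ≤ 0 and hence z ≤ (1/2)[189 + √(35721 + 4·1255338)] = (1/2)[189 + √5057073] ≈ (1/2)(189 + 2248.7937) = 1218.8968.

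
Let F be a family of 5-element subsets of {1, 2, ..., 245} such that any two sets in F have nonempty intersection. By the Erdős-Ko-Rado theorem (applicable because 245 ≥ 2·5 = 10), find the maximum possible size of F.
max |F| = C(244, 4) = 144084501

The Erdős-Ko-Rado theorem states: for n ≥ 2k, an intersecting family of k-subsets of an n-element set has size at most C(n − 1, k − 1), with equality for 'star' families {A ⊆ [n] : |A| = k, i ∈ A} (fix an element i). For n = 245, k = 5: C(244, 4) = 144084501.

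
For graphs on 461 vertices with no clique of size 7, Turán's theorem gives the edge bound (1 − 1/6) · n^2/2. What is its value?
Turán density bound = (5/6) · 461^2/2 = 1062605/12 ≈ 88550.4167

Turán's theorem: ex(n, K_{r+1}) is achieved by the complete r-partite Turán graph T(n, r) with parts as balanced as possible, and is at most (1 − 1/r) · n^2/2. For r = 6, n = 461: the density bound is (5/6) · 212521/2 = 1062605/12 ≈ 88550.4167. The integer-valued extremum is e(T(461, 6)) = 88550, which is strictly less than the density bound 1062605/12 since 6 ∤ 461 (the parts of T(461, 6) cannot all be equal).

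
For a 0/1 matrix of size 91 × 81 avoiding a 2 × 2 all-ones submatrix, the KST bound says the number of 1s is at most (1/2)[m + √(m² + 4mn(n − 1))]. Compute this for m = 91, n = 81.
z(91, 81; 2, 2) ≤ (1/2)[91 + √(91² + 4·91·81·80)] = (1/2)[91 + √2367001] = 814.753

Kővári–Sós–Turán: let r_1, ..., r_91 be the row sums and z = Σ r_i the total number of 1s. Each pair of columns can share at most one row with both entries 1 (else a 2×2 all-ones block appears), so Σ_i C(r_i, 2) ≤ C(81, 2) = 3240. By convexity Σ_i C(r_i, 2) ≥ 91·C(z/91, 2) = z(z − 91)/(2·91), giving z² − 91z − 91·81·80 ≤ 0 and hence z ≤ (1/2)[91 + √(8281 + 4·589680)] = (1/2)[91 + √2367001] ≈ (1/2)(91 + 1538.5061) = 814.753.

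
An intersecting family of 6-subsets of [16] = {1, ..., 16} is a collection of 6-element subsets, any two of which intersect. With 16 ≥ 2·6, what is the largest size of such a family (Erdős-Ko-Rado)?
max |F| = C(15, 5) = 3003

The Erdős-Ko-Rado theorem states: for n ≥ 2k, an intersecting family of k-subsets of an n-element set has size at most C(n − 1, k − 1), with equality for 'star' families {A ⊆ [n] : |A| = k, i ∈ A} (fix an element i). For n = 16, k = 6: C(15, 5) = 3003.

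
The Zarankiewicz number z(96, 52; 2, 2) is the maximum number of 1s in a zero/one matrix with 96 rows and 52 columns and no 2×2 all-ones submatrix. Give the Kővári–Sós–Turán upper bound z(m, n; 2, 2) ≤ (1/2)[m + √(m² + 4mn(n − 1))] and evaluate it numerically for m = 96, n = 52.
z(96, 52; 2, 2) ≤ (1/2)[96 + √(96² + 4·96·52·51)] = (1/2)[96 + √1027584] = 554.8491

Kővári–Sós–Turán: let r_1, ..., r_96 be the row sums and z = Σ r_i the total number of 1s. Each pair of columns can share at most one row with both entries 1 (else a 2×2 all-ones block appears), so Σ_i C(r_i, 2) ≤ C(52, 2) = 1326. By convexity Σ_i C(r_i, 2) ≥ 96·C(z/96, 2) = z(z − 96)/(2·96), giving z² − 96z − 96·52·51 ≤ 0 and hence z ≤ (1/2)[96 + √(9216 + 4·254592)] = (1/2)[96 + √1027584] ≈ (1/2)(96 + 1013.6982) = 554.8491.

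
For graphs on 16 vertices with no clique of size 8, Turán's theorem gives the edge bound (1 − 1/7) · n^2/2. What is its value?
Turán density bound = (6/7) · 16^2/2 = 768/7 ≈ 109.7143

Turán's theorem: ex(n, K_{r+1}) is achieved by the complete r-partite Turán graph T(n, r) with parts as balanced as possible, and is at most (1 − 1/r) · n^2/2. For r = 7, n = 16: the density bound is (6/7) · 256/2 = 768/7 ≈ 109.7143. The integer-valued extremum is e(T(16, 7)) = 109, which is strictly less than the density bound 768/7 since 7 ∤ 16 (the parts of T(16, 7) cannot all be equal).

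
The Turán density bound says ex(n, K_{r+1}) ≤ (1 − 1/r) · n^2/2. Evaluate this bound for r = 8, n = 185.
Turán density bound = (7/8) · 185^2/2 = 239575/16 ≈ 14973.4375

Turán's theorem: ex(n, K_{r+1}) is achieved by the complete r-partite Turán graph T(n, r) with parts as balanced as possible, and is at most (1 − 1/r) · n^2/2. For r = 8, n = 185: the density bound is (7/8) · 34225/2 = 239575/16 ≈ 14973.4375. The integer-valued extremum is e(T(185, 8)) = 14973, which is strictly less than the density bound 239575/16 since 8 ∤ 185 (the parts of T(185, 8) cannot all be equal).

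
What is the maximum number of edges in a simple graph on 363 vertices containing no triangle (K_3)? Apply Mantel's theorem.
ex(363, K_3) = ⌊363^2/4⌋ = 32942

Mantel (1907): a triangle-free graph on n vertices has at most ⌊n^2/4⌋ edges, with equality for the complete bipartite graph K_{⌊n/2⌋, ⌈n/2⌉}. For n = 363: ⌊363^2/4⌋ = ⌊131769/4⌋ = 32942. The extremal graph is K_{181, 182}, which has 181·182 = 32942 edges.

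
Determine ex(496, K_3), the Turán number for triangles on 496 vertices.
ex(496, K_3) = ⌊496^2/4⌋ = 61504

Mantel (1907): a triangle-free graph on n vertices has at most ⌊n^2/4⌋ edges, with equality for the complete bipartite graph K_{⌊n/2⌋, ⌈n/2⌉}. For n = 496: ⌊496^2/4⌋ = ⌊246016/4⌋ = 61504. The extremal graph is K_{248, 248}, which has 248·248 = 61504 edges.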